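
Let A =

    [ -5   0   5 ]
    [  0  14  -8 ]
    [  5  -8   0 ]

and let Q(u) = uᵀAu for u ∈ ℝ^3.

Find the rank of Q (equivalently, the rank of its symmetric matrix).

Congruent diagonalization of A (simultaneous row and column reduction) yields pivots -5, 14, 3/7.
That gives 2 positive, 1 negative pivots.
The rank is the number of nonzero pivots: 3.

3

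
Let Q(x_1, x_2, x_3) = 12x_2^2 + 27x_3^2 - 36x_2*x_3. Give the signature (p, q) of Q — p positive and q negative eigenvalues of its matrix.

The symmetric matrix is A = [[0, 0, 0], [0, 12, -18], [0, -18, 27]].
Congruent diagonalization of A (simultaneous row and column reduction) yields pivots 0, 12, 0.
So there are 1 positive, 2 zero pivots.

(1, 0)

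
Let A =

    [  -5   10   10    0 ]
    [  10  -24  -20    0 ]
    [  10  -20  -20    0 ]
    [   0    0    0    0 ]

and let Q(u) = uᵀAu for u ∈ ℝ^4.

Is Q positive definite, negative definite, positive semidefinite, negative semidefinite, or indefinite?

Symmetric row and column elimination reduces A to a congruent diagonal form with pivots -5, -4, 0, 0.
Counting signs: 2 negative, 2 zero.
Hence Q is negative semidefinite.

negative semidefinite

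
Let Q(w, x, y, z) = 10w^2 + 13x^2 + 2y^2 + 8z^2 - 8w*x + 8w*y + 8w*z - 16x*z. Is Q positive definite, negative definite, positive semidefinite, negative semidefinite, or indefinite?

positive semidefinite

The symmetric matrix is A = [[10, -4, 4, 4], [-4, 13, 0, -8], [4, 0, 2, 0], [4, -8, 0, 8]].
Row-reducing A symmetrically gives the diagonal entries 10, 57/5, 10/57, 0.
So there are 3 positive, 1 zero pivots.
Hence Q is positive semidefinite.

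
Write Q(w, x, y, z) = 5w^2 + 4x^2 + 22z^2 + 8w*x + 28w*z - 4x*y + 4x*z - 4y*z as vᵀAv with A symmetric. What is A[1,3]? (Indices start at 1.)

0

The coefficient of w·y in Q is 0. For a symmetric A this equals A[1,3] + A[3,1] = 2·A[1,3].
So A[1,3] = 0/2 = 0.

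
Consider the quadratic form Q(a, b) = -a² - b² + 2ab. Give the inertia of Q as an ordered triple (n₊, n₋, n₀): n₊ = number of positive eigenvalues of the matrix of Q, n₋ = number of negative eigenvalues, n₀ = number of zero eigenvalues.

Write A = [[-1, 1], [1, -1]].
Congruent diagonalization of A (simultaneous row and column reduction) yields pivots -1, 0.
Counting signs: 1 negative, 1 zero.

(0, 1, 1)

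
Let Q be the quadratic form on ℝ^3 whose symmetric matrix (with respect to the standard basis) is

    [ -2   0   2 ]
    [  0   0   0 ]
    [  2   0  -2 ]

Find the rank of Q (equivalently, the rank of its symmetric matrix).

1

Congruent diagonalization of A (simultaneous row and column reduction) yields pivots -2, 0, 0.
Counting signs: 1 negative, 2 zero.
The rank is the number of nonzero pivots: 1.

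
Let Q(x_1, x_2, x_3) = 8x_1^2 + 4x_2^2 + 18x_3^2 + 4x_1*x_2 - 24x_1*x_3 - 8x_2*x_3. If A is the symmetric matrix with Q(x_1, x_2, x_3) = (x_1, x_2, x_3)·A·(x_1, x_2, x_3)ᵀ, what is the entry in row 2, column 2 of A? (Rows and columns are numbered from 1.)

4

The coefficient of x_2^2 in Q is 4, and that is exactly A[2,2].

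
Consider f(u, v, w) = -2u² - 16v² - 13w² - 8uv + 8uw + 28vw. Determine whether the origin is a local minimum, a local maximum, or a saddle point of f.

local maximum

The Hessian at the origin is H = [[-4, -8, 8], [-8, -32, 28], [8, 28, -26]].
Applying the same elementary operations to the rows and columns of H produces a congruent diagonal matrix with entries -4, -16, -1.
Counting signs: 3 negative.
H is negative definite, so the origin is a strict local maximum.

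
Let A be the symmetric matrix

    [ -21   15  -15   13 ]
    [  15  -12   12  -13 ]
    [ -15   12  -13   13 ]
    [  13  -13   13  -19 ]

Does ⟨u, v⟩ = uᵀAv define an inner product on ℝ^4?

An LDLᵀ factorisation of A has diagonal entries -21, -9/7, -1, -2/9.
Counting signs: 4 negative.
Hence Q is negative definite.
⟨·,·⟩ is an inner product exactly when A is positive definite.

no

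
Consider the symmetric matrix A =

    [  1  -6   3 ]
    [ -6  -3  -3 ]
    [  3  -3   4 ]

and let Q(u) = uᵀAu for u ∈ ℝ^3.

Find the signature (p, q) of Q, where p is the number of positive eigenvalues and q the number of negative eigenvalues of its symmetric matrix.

Applying the same elementary operations to the rows and columns of A produces a congruent diagonal matrix with entries 1, -39, 10/13.
Counting signs: 2 positive, 1 negative.

(2, 1)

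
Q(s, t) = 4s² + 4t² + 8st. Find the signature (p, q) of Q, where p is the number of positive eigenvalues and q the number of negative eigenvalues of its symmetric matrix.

(1, 0)

The associated matrix is A = [[4, 4], [4, 4]].
Symmetric row and column elimination reduces A to a congruent diagonal form with pivots 4, 0.
Counting signs: 1 positive, 1 zero.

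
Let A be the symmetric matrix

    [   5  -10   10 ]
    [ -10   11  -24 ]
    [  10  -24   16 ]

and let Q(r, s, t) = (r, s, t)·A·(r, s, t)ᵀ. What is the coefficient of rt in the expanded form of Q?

20

The coefficient of rt is A[1,3] + A[3,1] = 2·10 = 20.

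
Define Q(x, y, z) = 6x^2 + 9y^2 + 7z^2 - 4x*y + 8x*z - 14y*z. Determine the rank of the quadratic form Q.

3

Write A = [[6, -2, 4], [-2, 9, -7], [4, -7, 7]].
Symmetric row and column elimination reduces A to a congruent diagonal form with pivots 6, 25/3, 12/25.
So there are 3 positive pivots.
The rank is the number of nonzero pivots: 3.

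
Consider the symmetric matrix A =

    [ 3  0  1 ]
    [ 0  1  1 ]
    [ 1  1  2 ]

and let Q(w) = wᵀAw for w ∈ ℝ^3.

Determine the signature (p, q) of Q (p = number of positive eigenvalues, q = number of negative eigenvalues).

(3, 0)

Applying the same elementary operations to the rows and columns of A produces a congruent diagonal matrix with entries 3, 1, 2/3.
Counting signs: 3 positive.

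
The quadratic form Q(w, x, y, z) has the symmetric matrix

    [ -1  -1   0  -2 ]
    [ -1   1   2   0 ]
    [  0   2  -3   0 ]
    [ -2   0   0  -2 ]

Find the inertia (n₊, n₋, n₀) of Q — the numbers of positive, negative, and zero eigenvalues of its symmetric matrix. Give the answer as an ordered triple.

(2, 2, 0)

Congruent diagonalization of A (simultaneous row and column reduction) yields pivots -1, 2, -5, 4/5.
Counting signs: 2 positive, 2 negative.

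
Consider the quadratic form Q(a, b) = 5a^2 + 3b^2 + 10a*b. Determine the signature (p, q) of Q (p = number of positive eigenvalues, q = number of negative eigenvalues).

The associated matrix is A = [[5, 5], [5, 3]].
Congruent diagonalization of A (simultaneous row and column reduction) yields pivots 5, -2.
So there are 1 positive, 1 negative pivots.

(1, 1)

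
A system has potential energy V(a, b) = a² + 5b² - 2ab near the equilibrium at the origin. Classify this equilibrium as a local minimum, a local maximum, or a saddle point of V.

The Hessian at the origin is H = [[2, -2], [-2, 10]].
det H = 2·10 − (-2)² = 16 > 0 and H[1,1] = 2 > 0, so H is positive definite.
Therefore the origin is a local minimum.

local minimum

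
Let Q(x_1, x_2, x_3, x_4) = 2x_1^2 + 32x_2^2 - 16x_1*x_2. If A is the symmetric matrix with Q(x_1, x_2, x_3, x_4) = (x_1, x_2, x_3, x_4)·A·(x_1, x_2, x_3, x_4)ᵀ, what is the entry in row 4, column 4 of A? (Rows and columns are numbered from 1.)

The coefficient of x_4^2 in Q is 0, and that is exactly A[4,4].

0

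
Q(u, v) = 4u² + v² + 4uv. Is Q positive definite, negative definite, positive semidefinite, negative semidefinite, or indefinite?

The symmetric matrix of Q is [[4, 2], [2, 1]].
For the 2×2 matrix [[4, 2], [2, 1]]: det = 4·1 − (2)² = 0, trace = 5.
det = 0 so one eigenvalue is zero; the form is semidefinite with the sign of the trace.

positive semidefinite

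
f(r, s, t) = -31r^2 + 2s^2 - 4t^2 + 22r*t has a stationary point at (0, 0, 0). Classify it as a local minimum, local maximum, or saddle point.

saddle point

The Hessian at the origin is H = [[-62, 0, 22], [0, 4, 0], [22, 0, -8]].
Congruent diagonalization of H (simultaneous row and column reduction) yields pivots -62, 4, -6/31.
That gives 1 positive, 2 negative pivots.
H is indefinite, so the origin is a saddle point.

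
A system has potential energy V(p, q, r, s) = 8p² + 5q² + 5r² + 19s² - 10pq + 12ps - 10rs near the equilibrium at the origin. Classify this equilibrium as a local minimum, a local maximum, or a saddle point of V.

local minimum

The Hessian at the origin is H = [[16, -10, 0, 12], [-10, 10, 0, 0], [0, 0, 10, -10], [12, 0, -10, 38]].
Symmetric row and column elimination reduces H to a congruent diagonal form with pivots 16, 15/4, 10, 4.
Counting signs: 4 positive.
H is positive definite, so the origin is a strict local minimum.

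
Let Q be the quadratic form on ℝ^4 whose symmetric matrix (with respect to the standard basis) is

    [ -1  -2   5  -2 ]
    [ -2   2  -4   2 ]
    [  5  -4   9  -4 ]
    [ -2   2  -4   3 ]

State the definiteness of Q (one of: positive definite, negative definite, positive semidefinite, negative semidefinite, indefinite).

indefinite

Congruent diagonalization of A (simultaneous row and column reduction) yields pivots -1, 6, 4/3, 1.
Counting signs: 3 positive, 1 negative.
Hence Q is indefinite.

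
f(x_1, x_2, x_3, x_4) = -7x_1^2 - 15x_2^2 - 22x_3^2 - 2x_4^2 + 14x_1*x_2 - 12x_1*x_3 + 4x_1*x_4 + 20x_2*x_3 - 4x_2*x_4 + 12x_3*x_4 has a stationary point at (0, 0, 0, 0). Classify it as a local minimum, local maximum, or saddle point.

local maximum

The Hessian at the origin is H = [[-14, 14, -12, 4], [14, -30, 20, -4], [-12, 20, -44, 12], [4, -4, 12, -4]].
Congruent diagonalization of H (simultaneous row and column reduction) yields pivots -14, -16, -208/7, -5/13.
That gives 4 negative pivots.
H is negative definite, so the origin is a strict local maximum.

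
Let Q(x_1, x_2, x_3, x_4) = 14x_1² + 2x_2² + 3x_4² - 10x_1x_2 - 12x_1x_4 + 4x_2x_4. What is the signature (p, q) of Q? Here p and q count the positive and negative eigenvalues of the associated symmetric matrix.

The symmetric matrix is A = [[14, -5, 0, -6], [-5, 2, 0, 2], [0, 0, 0, 0], [-6, 2, 0, 3]].
Row-reducing A symmetrically gives the diagonal entries 14, 3/14, 0, 1/3.
That gives 3 positive, 1 zero pivots.

(3, 0)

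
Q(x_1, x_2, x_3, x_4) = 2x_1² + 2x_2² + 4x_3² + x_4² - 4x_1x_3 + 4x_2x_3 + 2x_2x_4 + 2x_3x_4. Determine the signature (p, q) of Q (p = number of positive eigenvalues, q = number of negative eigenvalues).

(3, 0)

The associated matrix is A = [[2, 0, -2, 0], [0, 2, 2, 1], [-2, 2, 4, 1], [0, 1, 1, 1]].
Applying the same elementary operations to the rows and columns of A produces a congruent diagonal matrix with entries 2, 2, 0, 1/2.
That gives 3 positive, 1 zero pivots.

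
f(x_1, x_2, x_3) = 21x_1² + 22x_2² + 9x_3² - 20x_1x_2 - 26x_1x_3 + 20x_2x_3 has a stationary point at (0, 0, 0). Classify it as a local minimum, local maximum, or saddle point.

The Hessian at the origin is H = [[42, -20, -26], [-20, 44, 20], [-26, 20, 18]].
Congruent diagonalization of H (simultaneous row and column reduction) yields pivots 42, 724/21, 40/181.
That gives 3 positive pivots.
H is positive definite, so the origin is a strict local minimum.

local minimum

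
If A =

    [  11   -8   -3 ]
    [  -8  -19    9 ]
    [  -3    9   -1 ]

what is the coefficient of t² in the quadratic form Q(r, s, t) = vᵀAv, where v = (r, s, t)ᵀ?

The coefficient of t² is the diagonal entry A[3,3] = -1.

-1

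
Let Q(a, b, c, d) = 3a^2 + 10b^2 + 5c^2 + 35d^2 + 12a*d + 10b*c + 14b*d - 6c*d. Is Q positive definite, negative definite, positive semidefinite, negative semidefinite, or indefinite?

Write A = [[3, 0, 0, 6], [0, 10, 5, 7], [0, 5, 5, -3], [6, 7, -3, 35]].
Applying the same elementary operations to the rows and columns of A produces a congruent diagonal matrix with entries 3, 10, 5/2, 6/5.
So there are 4 positive pivots.
Hence Q is positive definite.

positive definite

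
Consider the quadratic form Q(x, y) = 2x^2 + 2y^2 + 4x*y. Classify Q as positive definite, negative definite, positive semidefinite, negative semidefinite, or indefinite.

The associated matrix is A = [[2, 2], [2, 2]].
Row-reducing A symmetrically gives the diagonal entries 2, 0.
That gives 1 positive, 1 zero pivots.
Hence Q is positive semidefinite.

positive semidefinite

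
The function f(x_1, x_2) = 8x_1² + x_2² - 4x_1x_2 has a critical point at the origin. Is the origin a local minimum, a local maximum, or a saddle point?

local minimum

The Hessian at the origin is H = [[16, -4], [-4, 2]].
det H = 16·2 − (-4)² = 16 > 0 and H[1,1] = 16 > 0, so H is positive definite.
Therefore the origin is a local minimum.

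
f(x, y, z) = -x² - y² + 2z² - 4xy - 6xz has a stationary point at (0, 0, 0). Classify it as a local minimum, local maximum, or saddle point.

The Hessian at the origin is H = [[-2, -4, -6], [-4, -2, 0], [-6, 0, 4]].
Congruent diagonalization of H (simultaneous row and column reduction) yields pivots -2, 6, -2.
Counting signs: 1 positive, 2 negative.
H is indefinite, so the origin is a saddle point.

saddle point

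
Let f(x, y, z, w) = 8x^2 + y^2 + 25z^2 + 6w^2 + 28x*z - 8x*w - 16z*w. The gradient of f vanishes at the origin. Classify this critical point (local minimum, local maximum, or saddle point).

local minimum

The Hessian at the origin is H = [[16, 0, 28, -8], [0, 2, 0, 0], [28, 0, 50, -16], [-8, 0, -16, 12]].
Symmetric row and column elimination reduces H to a congruent diagonal form with pivots 16, 2, 1, 4.
That gives 4 positive pivots.
H is positive definite, so the origin is a strict local minimum.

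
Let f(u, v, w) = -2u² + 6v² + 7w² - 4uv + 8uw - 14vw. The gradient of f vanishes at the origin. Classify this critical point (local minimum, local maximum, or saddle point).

The Hessian at the origin is H = [[-4, -4, 8], [-4, 12, -14], [8, -14, 14]].
Applying the same elementary operations to the rows and columns of H produces a congruent diagonal matrix with entries -4, 16, -1/4.
Counting signs: 1 positive, 2 negative.
H is indefinite, so the origin is a saddle point.

saddle point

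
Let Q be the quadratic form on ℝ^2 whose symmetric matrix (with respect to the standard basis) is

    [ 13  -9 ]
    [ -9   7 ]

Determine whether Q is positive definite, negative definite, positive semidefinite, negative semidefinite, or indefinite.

For the 2×2 matrix [[13, -9], [-9, 7]]: det = 13·7 − (-9)² = 10, trace = 20.
det > 0 so both eigenvalues share the sign of the trace; trace = 20 > 0 ⇒ both positive.

positive definite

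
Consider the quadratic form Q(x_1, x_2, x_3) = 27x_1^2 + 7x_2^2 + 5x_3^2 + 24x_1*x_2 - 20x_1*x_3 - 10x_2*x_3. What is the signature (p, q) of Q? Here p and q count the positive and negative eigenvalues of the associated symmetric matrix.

The associated matrix is A = [[27, 12, -10], [12, 7, -5], [-10, -5, 5]].
Row-reducing A symmetrically gives the diagonal entries 27, 5/3, 10/9.
Counting signs: 3 positive.

(3, 0)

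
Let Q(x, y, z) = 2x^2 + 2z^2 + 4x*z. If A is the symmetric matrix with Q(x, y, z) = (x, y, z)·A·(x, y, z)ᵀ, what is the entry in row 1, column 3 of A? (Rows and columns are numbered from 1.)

2

The coefficient of x·z in Q is 4. For a symmetric A this equals A[1,3] + A[3,1] = 2·A[1,3].
So A[1,3] = 4/2 = 2.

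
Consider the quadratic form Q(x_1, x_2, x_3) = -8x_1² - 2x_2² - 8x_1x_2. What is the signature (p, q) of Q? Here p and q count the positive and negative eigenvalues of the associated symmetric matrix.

The associated matrix is A = [[-8, -4, 0], [-4, -2, 0], [0, 0, 0]].
Congruent diagonalization of A (simultaneous row and column reduction) yields pivots -8, 0, 0.
So there are 1 negative, 2 zero pivots.

(0, 1)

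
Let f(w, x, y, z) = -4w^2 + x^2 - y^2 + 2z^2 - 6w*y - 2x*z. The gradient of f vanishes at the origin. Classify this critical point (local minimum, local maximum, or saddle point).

The Hessian at the origin is H = [[-8, 0, -6, 0], [0, 2, 0, -2], [-6, 0, -2, 0], [0, -2, 0, 4]].
Applying the same elementary operations to the rows and columns of H produces a congruent diagonal matrix with entries -8, 2, 5/2, 2.
That gives 3 positive, 1 negative pivots.
H is indefinite, so the origin is a saddle point.

saddle point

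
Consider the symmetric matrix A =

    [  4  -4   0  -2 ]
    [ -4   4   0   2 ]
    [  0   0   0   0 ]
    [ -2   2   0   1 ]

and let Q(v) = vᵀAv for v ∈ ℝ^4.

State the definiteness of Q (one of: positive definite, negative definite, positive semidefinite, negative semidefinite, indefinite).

positive semidefinite

Applying the same elementary operations to the rows and columns of A produces a congruent diagonal matrix with entries 4, 0, 0, 0.
So there are 1 positive, 3 zero pivots.
Hence Q is positive semidefinite.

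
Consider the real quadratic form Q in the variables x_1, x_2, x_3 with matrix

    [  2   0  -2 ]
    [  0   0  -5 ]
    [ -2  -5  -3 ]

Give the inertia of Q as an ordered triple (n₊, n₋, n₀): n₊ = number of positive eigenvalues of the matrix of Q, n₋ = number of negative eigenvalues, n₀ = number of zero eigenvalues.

By Sylvester's law of inertia any congruent diagonalization of A has 2 positive, 1 negative and 0 zero entries.

(2, 1, 0)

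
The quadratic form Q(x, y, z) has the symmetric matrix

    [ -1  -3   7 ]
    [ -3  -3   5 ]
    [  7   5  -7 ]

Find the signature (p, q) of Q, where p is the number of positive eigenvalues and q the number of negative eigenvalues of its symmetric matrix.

Congruent diagonalization of A (simultaneous row and column reduction) yields pivots -1, 6, -2/3.
So there are 1 positive, 2 negative pivots.

(1, 2)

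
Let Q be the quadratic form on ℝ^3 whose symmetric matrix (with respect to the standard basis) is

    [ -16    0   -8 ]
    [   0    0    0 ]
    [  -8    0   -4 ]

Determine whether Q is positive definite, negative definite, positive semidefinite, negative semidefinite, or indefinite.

negative semidefinite

Row-reducing A symmetrically gives the diagonal entries -16, 0, 0.
So there are 1 negative, 2 zero pivots.
Hence Q is negative semidefinite.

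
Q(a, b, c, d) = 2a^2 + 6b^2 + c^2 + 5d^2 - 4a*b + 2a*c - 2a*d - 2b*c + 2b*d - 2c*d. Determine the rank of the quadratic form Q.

4

Write A = [[2, -2, 1, -1], [-2, 6, -1, 1], [1, -1, 1, -1], [-1, 1, -1, 5]].
Congruent diagonalization of A (simultaneous row and column reduction) yields pivots 2, 4, 1/2, 4.
That gives 4 positive pivots.
The rank is the number of nonzero pivots: 4.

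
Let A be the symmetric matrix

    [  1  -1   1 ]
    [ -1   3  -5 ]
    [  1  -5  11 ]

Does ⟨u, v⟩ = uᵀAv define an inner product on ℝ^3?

Congruent diagonalization of A (simultaneous row and column reduction) yields pivots 1, 2, 2.
That gives 3 positive pivots.
Hence Q is positive definite.
⟨·,·⟩ is an inner product exactly when A is positive definite.

yes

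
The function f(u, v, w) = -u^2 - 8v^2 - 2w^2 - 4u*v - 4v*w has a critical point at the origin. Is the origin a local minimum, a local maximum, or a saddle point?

local maximum

The Hessian at the origin is H = [[-2, -4, 0], [-4, -16, -4], [0, -4, -4]].
Symmetric row and column elimination reduces H to a congruent diagonal form with pivots -2, -8, -2.
So there are 3 negative pivots.
H is negative definite, so the origin is a strict local maximum.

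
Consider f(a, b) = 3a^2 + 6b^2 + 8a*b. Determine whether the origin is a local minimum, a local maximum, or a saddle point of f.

The Hessian at the origin is H = [[6, 8], [8, 12]].
det H = 6·12 − (8)² = 8 > 0 and H[1,1] = 6 > 0, so H is positive definite.
Therefore the origin is a local minimum.

local minimum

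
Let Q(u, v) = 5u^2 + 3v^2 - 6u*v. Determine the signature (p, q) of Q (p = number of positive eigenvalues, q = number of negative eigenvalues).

(2, 0)

The associated matrix is A = [[5, -3], [-3, 3]].
Row-reducing A symmetrically gives the diagonal entries 5, 6/5.
So there are 2 positive pivots.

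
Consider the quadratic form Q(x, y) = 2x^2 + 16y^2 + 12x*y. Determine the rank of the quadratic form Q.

The associated matrix is A = [[2, 6], [6, 16]].
Applying the same elementary operations to the rows and columns of A produces a congruent diagonal matrix with entries 2, -2.
So there are 1 positive, 1 negative pivots.
The rank is the number of nonzero pivots: 2.

2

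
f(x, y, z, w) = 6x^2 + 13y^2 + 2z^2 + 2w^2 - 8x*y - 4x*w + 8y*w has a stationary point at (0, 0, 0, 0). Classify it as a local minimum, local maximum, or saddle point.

The Hessian at the origin is H = [[12, -8, 0, -4], [-8, 26, 0, 8], [0, 0, 4, 0], [-4, 8, 0, 4]].
An LDLᵀ factorisation of H has diagonal entries 12, 62/3, 4, 40/31.
Counting signs: 4 positive.
H is positive definite, so the origin is a strict local minimum.

local minimum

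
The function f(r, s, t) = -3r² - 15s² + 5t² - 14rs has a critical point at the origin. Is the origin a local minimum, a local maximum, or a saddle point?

The Hessian at the origin is H = [[-6, -14, 0], [-14, -30, 0], [0, 0, 10]].
Applying the same elementary operations to the rows and columns of H produces a congruent diagonal matrix with entries -6, 8/3, 10.
Counting signs: 2 positive, 1 negative.
H is indefinite, so the origin is a saddle point.

saddle point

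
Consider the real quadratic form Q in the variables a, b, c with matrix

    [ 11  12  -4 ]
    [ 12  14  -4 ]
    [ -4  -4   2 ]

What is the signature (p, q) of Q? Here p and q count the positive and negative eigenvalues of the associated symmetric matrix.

(3, 0)

Congruent diagonalization of A (simultaneous row and column reduction) yields pivots 11, 10/11, 2/5.
So there are 3 positive pivots.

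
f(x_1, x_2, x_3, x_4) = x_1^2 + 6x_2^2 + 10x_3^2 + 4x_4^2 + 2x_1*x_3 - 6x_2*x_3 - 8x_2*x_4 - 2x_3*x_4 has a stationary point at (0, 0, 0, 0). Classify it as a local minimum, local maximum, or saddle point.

local minimum

The Hessian at the origin is H = [[2, 0, 2, 0], [0, 12, -6, -8], [2, -6, 20, -2], [0, -8, -2, 8]].
Congruent diagonalization of H (simultaneous row and column reduction) yields pivots 2, 12, 15, 4/15.
Counting signs: 4 positive.
H is positive definite, so the origin is a strict local minimum.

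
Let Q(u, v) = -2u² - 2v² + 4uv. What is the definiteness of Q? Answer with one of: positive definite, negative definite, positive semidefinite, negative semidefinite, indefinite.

The symmetric matrix of Q is [[-2, 2], [2, -2]].
For the 2×2 matrix [[-2, 2], [2, -2]]: det = -2·-2 − (2)² = 0, trace = -4.
det = 0 so one eigenvalue is zero; the form is semidefinite with the sign of the trace.

negative semidefinite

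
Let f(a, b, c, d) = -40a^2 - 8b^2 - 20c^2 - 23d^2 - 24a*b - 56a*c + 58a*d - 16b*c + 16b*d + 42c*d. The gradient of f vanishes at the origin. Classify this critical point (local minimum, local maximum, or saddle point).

local maximum

The Hessian at the origin is H = [[-80, -24, -56, 58], [-24, -16, -16, 16], [-56, -16, -40, 42], [58, 16, 42, -46]].
Congruent diagonalization of H (simultaneous row and column reduction) yields pivots -80, -44/5, -8/11, -3/2.
That gives 4 negative pivots.
H is negative definite, so the origin is a strict local maximum.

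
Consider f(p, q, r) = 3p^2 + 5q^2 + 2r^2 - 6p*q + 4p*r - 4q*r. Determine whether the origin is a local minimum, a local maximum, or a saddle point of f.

local minimum

The Hessian at the origin is H = [[6, -6, 4], [-6, 10, -4], [4, -4, 4]].
Congruent diagonalization of H (simultaneous row and column reduction) yields pivots 6, 4, 4/3.
That gives 3 positive pivots.
H is positive definite, so the origin is a strict local minimum.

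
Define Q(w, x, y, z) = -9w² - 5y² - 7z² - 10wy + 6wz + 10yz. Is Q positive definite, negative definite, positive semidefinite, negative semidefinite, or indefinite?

negative semidefinite

The symmetric matrix is A = [[-9, 0, -5, 3], [0, 0, 0, 0], [-5, 0, -5, 5], [3, 0, 5, -7]].
Row-reducing A symmetrically gives the diagonal entries -9, 0, -20/9, -1.
Counting signs: 3 negative, 1 zero.
Hence Q is negative semidefinite.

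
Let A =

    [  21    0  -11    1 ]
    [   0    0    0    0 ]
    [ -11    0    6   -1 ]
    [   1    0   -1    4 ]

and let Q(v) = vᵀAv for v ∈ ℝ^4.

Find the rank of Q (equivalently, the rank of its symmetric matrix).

3

Congruent diagonalization of A (simultaneous row and column reduction) yields pivots 21, 0, 5/21, 3.
That gives 3 positive, 1 zero pivots.
The rank is the number of nonzero pivots: 3.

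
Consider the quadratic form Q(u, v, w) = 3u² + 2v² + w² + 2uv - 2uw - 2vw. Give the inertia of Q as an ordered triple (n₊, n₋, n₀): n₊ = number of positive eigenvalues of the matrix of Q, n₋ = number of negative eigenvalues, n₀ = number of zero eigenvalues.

The symmetric matrix is A = [[3, 1, -1], [1, 2, -1], [-1, -1, 1]].
Applying the same elementary operations to the rows and columns of A produces a congruent diagonal matrix with entries 3, 5/3, 2/5.
Counting signs: 3 positive.

(3, 0, 0)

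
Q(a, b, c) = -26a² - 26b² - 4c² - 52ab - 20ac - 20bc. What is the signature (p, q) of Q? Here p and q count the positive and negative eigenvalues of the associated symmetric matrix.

Write A = [[-26, -26, -10], [-26, -26, -10], [-10, -10, -4]].
Congruent diagonalization of A (simultaneous row and column reduction) yields pivots -26, 0, -2/13.
That gives 2 negative, 1 zero pivots.

(0, 2)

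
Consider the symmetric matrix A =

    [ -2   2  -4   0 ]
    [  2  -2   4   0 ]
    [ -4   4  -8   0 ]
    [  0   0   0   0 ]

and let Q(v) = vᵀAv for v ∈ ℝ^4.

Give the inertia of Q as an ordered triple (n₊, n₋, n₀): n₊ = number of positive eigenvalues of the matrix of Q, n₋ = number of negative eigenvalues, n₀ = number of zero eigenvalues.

(0, 1, 3)

Congruent diagonalization of A (simultaneous row and column reduction) yields pivots -2, 0, 0, 0.
That gives 1 negative, 3 zero pivots.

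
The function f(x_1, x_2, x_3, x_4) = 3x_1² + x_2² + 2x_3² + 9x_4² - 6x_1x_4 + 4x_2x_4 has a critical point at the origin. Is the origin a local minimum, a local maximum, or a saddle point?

The Hessian at the origin is H = [[6, 0, 0, -6], [0, 2, 0, 4], [0, 0, 4, 0], [-6, 4, 0, 18]].
An LDLᵀ factorisation of H has diagonal entries 6, 2, 4, 4.
Counting signs: 4 positive.
H is positive definite, so the origin is a strict local minimum.

local minimum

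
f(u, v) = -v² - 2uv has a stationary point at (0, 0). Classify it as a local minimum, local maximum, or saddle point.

saddle point

The Hessian at the origin is H = [[0, -2], [-2, -2]].
det H = 0·-2 − (-2)² = -4 < 0, so H is indefinite.
Therefore the origin is a saddle point.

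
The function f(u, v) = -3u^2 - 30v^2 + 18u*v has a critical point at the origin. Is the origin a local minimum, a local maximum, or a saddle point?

The Hessian at the origin is H = [[-6, 18], [18, -60]].
det H = -6·-60 − (18)² = 36 > 0 and H[1,1] = -6 < 0, so H is negative definite.
Therefore the origin is a local maximum.

local maximum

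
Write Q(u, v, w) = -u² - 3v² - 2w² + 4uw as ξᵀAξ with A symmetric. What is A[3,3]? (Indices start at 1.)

The coefficient of w² in Q is -2, and that is exactly A[3,3].

-2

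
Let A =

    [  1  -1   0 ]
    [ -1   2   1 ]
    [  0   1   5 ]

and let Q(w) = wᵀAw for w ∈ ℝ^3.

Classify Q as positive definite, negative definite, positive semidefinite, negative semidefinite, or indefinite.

Leading principal minors: Δ_1 = 1, Δ_2 = 1, Δ_3 = 4.
All leading principal minors are positive, so by Sylvester's criterion Q is positive definite.

positive definite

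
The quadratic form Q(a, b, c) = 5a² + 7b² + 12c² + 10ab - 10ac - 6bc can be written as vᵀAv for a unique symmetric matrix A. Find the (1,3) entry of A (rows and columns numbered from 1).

-5

The coefficient of a·c in Q is -10. For a symmetric A this equals A[1,3] + A[3,1] = 2·A[1,3].
So A[1,3] = -10/2 = -5.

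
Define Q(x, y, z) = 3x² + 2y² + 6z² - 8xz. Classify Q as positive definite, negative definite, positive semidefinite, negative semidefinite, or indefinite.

positive definite

The symmetric matrix of Q is A = [[3, 0, -4], [0, 2, 0], [-4, 0, 6]].
Leading principal minors: Δ_1 = 3, Δ_2 = 6, Δ_3 = 4.
All leading principal minors are positive, so by Sylvester's criterion Q is positive definite.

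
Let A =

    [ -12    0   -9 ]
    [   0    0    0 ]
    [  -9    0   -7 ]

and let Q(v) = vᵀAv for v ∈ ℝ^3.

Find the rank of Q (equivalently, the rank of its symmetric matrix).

Congruent diagonalization of A (simultaneous row and column reduction) yields pivots -12, 0, -1/4.
So there are 2 negative, 1 zero pivots.
The rank is the number of nonzero pivots: 2.

2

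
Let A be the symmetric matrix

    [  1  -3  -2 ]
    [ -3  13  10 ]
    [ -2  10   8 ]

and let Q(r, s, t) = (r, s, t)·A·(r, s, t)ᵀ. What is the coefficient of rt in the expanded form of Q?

The coefficient of rt is A[1,3] + A[3,1] = 2·(-2) = -4.

-4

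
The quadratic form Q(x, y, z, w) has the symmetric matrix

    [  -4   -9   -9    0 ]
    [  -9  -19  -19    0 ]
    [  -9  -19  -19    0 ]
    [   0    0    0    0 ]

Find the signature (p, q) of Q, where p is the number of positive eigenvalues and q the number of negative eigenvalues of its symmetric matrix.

Congruent diagonalization of A (simultaneous row and column reduction) yields pivots -4, 5/4, 0, 0.
So there are 1 positive, 1 negative, 2 zero pivots.

(1, 1)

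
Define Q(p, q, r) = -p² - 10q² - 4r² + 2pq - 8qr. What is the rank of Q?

3

The associated matrix is A = [[-1, 1, 0], [1, -10, -4], [0, -4, -4]].
An LDLᵀ factorisation of A has diagonal entries -1, -9, -20/9.
That gives 3 negative pivots.
The rank is the number of nonzero pivots: 3.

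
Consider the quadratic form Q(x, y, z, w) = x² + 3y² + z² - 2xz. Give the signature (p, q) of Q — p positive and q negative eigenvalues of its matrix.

(2, 0)

Write A = [[1, 0, -1, 0], [0, 3, 0, 0], [-1, 0, 1, 0], [0, 0, 0, 0]].
Applying the same elementary operations to the rows and columns of A produces a congruent diagonal matrix with entries 1, 3, 0, 0.
That gives 2 positive, 2 zero pivots.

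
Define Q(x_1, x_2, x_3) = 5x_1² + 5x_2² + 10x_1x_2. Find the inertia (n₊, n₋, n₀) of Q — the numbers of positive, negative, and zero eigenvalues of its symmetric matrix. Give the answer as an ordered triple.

(1, 0, 2)

Write A = [[5, 5, 0], [5, 5, 0], [0, 0, 0]].
Symmetric row and column elimination reduces A to a congruent diagonal form with pivots 5, 0, 0.
So there are 1 positive, 2 zero pivots.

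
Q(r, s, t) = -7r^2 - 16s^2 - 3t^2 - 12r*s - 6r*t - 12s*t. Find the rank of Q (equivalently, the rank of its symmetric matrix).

The associated matrix is A = [[-7, -6, -3], [-6, -16, -6], [-3, -6, -3]].
Row-reducing A symmetrically gives the diagonal entries -7, -76/7, -12/19.
Counting signs: 3 negative.
The rank is the number of nonzero pivots: 3.

3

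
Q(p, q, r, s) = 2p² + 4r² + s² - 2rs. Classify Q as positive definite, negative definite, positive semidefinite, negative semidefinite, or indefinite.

The associated matrix is A = [[2, 0, 0, 0], [0, 0, 0, 0], [0, 0, 4, -1], [0, 0, -1, 1]].
Row-reducing A symmetrically gives the diagonal entries 2, 0, 4, 3/4.
Counting signs: 3 positive, 1 zero.
Hence Q is positive semidefinite.

positive semidefinite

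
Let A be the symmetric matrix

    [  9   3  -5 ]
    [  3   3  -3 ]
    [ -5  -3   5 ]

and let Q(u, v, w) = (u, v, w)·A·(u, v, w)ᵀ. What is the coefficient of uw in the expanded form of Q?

-10

The coefficient of uw is A[1,3] + A[3,1] = 2·(-5) = -10.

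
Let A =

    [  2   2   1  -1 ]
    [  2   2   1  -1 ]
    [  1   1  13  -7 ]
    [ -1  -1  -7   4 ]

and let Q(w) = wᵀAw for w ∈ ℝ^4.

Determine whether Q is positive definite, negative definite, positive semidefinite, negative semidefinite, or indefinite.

Row-reducing A symmetrically gives the diagonal entries 2, 0, 25/2, 3/25.
So there are 3 positive, 1 zero pivots.
Hence Q is positive semidefinite.

positive semidefinite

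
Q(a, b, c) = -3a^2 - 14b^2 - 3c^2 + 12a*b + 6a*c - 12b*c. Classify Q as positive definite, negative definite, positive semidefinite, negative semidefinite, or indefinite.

The associated matrix is A = [[-3, 6, 3], [6, -14, -6], [3, -6, -3]].
Applying the same elementary operations to the rows and columns of A produces a congruent diagonal matrix with entries -3, -2, 0.
So there are 2 negative, 1 zero pivots.
Hence Q is negative semidefinite.

negative semidefinite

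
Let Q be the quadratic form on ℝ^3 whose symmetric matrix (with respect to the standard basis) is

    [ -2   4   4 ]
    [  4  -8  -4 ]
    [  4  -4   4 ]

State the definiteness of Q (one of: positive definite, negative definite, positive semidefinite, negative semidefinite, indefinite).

indefinite

A is congruent to a diagonal matrix with 1 positive, 2 negative and 0 zero entries, so Q is indefinite.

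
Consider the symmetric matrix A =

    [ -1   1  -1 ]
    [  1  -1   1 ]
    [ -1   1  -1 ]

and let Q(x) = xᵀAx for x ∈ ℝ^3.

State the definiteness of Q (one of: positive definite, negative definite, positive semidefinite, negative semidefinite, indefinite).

Symmetric row and column elimination reduces A to a congruent diagonal form with pivots -1, 0, 0.
So there are 1 negative, 2 zero pivots.
Hence Q is negative semidefinite.

negative semidefinite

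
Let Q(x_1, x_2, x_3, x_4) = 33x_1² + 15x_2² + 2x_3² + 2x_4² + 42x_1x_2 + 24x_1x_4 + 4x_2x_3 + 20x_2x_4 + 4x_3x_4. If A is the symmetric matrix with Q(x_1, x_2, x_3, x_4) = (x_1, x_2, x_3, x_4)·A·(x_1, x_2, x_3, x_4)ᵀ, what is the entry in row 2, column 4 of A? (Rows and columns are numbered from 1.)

The coefficient of x_2·x_4 in Q is 20. For a symmetric A this equals A[2,4] + A[4,2] = 2·A[2,4].
So A[2,4] = 20/2 = 10.

10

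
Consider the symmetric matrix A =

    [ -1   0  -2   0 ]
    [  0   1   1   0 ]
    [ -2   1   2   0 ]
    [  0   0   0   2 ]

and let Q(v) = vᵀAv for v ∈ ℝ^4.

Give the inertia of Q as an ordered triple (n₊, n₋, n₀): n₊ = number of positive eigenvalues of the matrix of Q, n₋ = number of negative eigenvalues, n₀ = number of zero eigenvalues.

(3, 1, 0)

Symmetric row and column elimination reduces A to a congruent diagonal form with pivots -1, 1, 5, 2.
So there are 3 positive, 1 negative pivots.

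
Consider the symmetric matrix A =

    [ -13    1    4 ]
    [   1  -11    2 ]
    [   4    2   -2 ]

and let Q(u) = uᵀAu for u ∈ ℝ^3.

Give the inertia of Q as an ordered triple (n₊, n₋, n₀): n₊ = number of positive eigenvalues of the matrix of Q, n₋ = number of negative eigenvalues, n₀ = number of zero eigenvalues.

(0, 3, 0)

Congruent diagonalization of A (simultaneous row and column reduction) yields pivots -13, -142/13, -20/71.
Counting signs: 3 negative.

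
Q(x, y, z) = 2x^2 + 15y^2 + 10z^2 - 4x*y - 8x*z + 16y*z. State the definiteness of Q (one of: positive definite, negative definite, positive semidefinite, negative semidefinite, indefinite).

Write A = [[2, -2, -4], [-2, 15, 8], [-4, 8, 10]].
Row-reducing A symmetrically gives the diagonal entries 2, 13, 10/13.
Counting signs: 3 positive.
Hence Q is positive definite.

positive definite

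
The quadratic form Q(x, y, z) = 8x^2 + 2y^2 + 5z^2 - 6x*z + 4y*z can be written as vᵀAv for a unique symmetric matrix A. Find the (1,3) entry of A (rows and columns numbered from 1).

The coefficient of x·z in Q is -6. For a symmetric A this equals A[1,3] + A[3,1] = 2·A[1,3].
So A[1,3] = -6/2 = -3.

-3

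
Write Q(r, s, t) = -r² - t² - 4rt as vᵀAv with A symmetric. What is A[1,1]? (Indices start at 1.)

-1

The coefficient of r² in Q is -1, and that is exactly A[1,1].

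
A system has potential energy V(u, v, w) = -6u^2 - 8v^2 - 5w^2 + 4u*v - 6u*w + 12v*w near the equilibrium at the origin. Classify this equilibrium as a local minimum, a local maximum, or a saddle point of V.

The Hessian at the origin is H = [[-12, 4, -6], [4, -16, 12], [-6, 12, -10]].
Symmetric row and column elimination reduces H to a congruent diagonal form with pivots -12, -44/3, -2/11.
So there are 3 negative pivots.
H is negative definite, so the origin is a strict local maximum.

local maximum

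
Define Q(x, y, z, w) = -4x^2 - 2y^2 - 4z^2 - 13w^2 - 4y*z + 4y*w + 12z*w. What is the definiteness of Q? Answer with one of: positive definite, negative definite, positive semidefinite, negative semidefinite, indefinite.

negative definite

The symmetric matrix of Q is A = [[-4, 0, 0, 0], [0, -2, -2, 2], [0, -2, -4, 6], [0, 2, 6, -13]].
Leading principal minors: Δ_1 = -4, Δ_2 = 8, Δ_3 = -16, Δ_4 = 48.
The signs alternate starting with Δ_1 < 0, so by Sylvester's criterion Q is negative definite.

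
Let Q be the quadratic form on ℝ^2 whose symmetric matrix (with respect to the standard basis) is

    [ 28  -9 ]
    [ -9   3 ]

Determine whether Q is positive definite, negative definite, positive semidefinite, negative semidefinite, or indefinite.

Leading principal minors: Δ_1 = 28, Δ_2 = 3.
All leading principal minors are positive, so by Sylvester's criterion Q is positive definite.

positive definite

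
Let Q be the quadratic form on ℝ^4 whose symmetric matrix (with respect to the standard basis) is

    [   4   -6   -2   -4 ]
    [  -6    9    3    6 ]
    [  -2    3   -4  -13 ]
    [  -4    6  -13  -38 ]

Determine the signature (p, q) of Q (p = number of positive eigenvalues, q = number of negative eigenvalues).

Symmetric row and column elimination reduces A to a congruent diagonal form with pivots 4, 0, -5, 3.
That gives 2 positive, 1 negative, 1 zero pivots.

(2, 1)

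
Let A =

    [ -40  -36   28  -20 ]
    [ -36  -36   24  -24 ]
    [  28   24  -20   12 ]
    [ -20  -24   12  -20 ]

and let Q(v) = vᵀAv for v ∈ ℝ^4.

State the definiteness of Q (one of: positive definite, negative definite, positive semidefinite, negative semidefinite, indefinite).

Congruent diagonalization of A (simultaneous row and column reduction) yields pivots -40, -18/5, 0, 0.
So there are 2 negative, 2 zero pivots.
Hence Q is negative semidefinite.

negative semidefinite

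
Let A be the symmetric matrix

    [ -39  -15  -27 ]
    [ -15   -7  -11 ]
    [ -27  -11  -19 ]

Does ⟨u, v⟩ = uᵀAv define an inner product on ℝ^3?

Congruent diagonalization of A (simultaneous row and column reduction) yields pivots -39, -16/13, 0.
That gives 2 negative, 1 zero pivots.
Hence Q is negative semidefinite.
⟨·,·⟩ is an inner product exactly when A is positive definite.

no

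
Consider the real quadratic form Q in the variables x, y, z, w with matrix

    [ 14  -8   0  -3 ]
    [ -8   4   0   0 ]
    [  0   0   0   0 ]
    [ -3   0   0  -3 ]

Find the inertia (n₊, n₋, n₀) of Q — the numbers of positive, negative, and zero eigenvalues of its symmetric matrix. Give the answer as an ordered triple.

Congruent diagonalization of A (simultaneous row and column reduction) yields pivots 14, -4/7, 0, 3/2.
Counting signs: 2 positive, 1 negative, 1 zero.

(2, 1, 1)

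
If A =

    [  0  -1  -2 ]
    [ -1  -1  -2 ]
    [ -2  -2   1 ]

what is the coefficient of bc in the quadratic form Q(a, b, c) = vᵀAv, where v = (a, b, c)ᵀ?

The coefficient of bc is A[2,3] + A[3,2] = 2·(-2) = -4.

-4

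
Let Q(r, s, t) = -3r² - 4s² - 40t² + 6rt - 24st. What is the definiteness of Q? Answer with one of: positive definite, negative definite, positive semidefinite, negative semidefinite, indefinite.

The symmetric matrix of Q is A = [[-3, 0, 3], [0, -4, -12], [3, -12, -40]].
Leading principal minors: Δ_1 = -3, Δ_2 = 12, Δ_3 = -12.
The signs alternate starting with Δ_1 < 0, so by Sylvester's criterion Q is negative definite.

negative definite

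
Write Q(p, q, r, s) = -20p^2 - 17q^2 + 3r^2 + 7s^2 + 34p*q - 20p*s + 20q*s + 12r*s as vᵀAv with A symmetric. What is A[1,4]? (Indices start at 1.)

The coefficient of p·s in Q is -20. For a symmetric A this equals A[1,4] + A[4,1] = 2·A[1,4].
So A[1,4] = -20/2 = -10.

-10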